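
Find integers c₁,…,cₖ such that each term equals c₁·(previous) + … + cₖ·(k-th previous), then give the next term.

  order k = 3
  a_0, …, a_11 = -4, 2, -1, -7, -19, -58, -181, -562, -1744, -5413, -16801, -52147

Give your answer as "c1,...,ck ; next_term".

  a_3 = 3·-1 + 0·2 + 1·-4 = -7
  a_4 = 3·-7 + 0·-1 + 1·2 = -19
  a_5 = 3·-19 + 0·-7 + 1·-1 = -58
  a_6 = 3·-58 + 0·-19 + 1·-7 = -181
  a_7 = 3·-181 + 0·-58 + 1·-19 = -562
  a_8 = 3·-562 + 0·-181 + 1·-58 = -1744
  a_9 = 3·-1744 + 0·-562 + 1·-181 = -5413
  a_10 = 3·-5413 + 0·-1744 + 1·-562 = -16801
  a_11 = 3·-16801 + 0·-5413 + 1·-1744 = -52147
  a_12 = 3·-52147 + 0·-16801 + 1·-5413 = -161854

3,0,1 ; -161854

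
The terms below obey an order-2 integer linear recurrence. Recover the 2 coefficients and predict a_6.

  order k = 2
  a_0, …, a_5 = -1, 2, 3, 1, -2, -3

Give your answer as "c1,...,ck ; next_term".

1,-1 ; -1

  a_2 = 1·2 + -1·-1 = 3
  a_3 = 1·3 + -1·2 = 1
  a_4 = 1·1 + -1·3 = -2
  a_5 = 1·-2 + -1·1 = -3
  a_6 = 1·-3 + -1·-2 = -1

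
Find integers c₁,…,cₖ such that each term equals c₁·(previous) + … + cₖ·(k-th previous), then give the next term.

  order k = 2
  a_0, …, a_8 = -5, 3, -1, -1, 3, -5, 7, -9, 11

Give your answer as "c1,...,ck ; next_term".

  a_2 = -2·3 + -1·-5 = -1
  a_3 = -2·-1 + -1·3 = -1
  a_4 = -2·-1 + -1·-1 = 3
  a_5 = -2·3 + -1·-1 = -5
  a_6 = -2·-5 + -1·3 = 7
  a_7 = -2·7 + -1·-5 = -9
  a_8 = -2·-9 + -1·7 = 11
  a_9 = -2·11 + -1·-9 = -13

-2,-1 ; -13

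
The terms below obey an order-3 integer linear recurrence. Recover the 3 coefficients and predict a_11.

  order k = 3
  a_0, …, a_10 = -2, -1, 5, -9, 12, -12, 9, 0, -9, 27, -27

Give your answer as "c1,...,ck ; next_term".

0,3,3 ; 54

  a_3 = 0·5 + 3·-1 + 3·-2 = -9
  a_4 = 0·-9 + 3·5 + 3·-1 = 12
  a_5 = 0·12 + 3·-9 + 3·5 = -12
  a_6 = 0·-12 + 3·12 + 3·-9 = 9
  a_7 = 0·9 + 3·-12 + 3·12 = 0
  a_8 = 0·0 + 3·9 + 3·-12 = -9
  a_9 = 0·-9 + 3·0 + 3·9 = 27
  a_10 = 0·27 + 3·-9 + 3·0 = -27
  a_11 = 0·-27 + 3·27 + 3·-9 = 54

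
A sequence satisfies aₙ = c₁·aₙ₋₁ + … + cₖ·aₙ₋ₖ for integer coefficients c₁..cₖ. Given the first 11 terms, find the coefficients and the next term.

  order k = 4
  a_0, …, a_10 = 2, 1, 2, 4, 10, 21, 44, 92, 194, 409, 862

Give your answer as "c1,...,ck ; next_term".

2,0,0,1 ; 1816

  a_4 = 2·4 + 0·2 + 0·1 + 1·2 = 10
  a_5 = 2·10 + 0·4 + 0·2 + 1·1 = 21
  a_6 = 2·21 + 0·10 + 0·4 + 1·2 = 44
  a_7 = 2·44 + 0·21 + 0·10 + 1·4 = 92
  a_8 = 2·92 + 0·44 + 0·21 + 1·10 = 194
  a_9 = 2·194 + 0·92 + 0·44 + 1·21 = 409
  a_10 = 2·409 + 0·194 + 0·92 + 1·44 = 862
  a_11 = 2·862 + 0·409 + 0·194 + 1·92 = 1816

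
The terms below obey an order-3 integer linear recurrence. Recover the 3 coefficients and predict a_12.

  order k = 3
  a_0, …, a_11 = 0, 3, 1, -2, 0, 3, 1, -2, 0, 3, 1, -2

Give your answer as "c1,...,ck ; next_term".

1,-1,1 ; 0

  a_3 = 1·1 + -1·3 + 1·0 = -2
  a_4 = 1·-2 + -1·1 + 1·3 = 0
  a_5 = 1·0 + -1·-2 + 1·1 = 3
  a_6 = 1·3 + -1·0 + 1·-2 = 1
  a_7 = 1·1 + -1·3 + 1·0 = -2
  a_8 = 1·-2 + -1·1 + 1·3 = 0
  a_9 = 1·0 + -1·-2 + 1·1 = 3
  a_10 = 1·3 + -1·0 + 1·-2 = 1
  a_11 = 1·1 + -1·3 + 1·0 = -2
  a_12 = 1·-2 + -1·1 + 1·3 = 0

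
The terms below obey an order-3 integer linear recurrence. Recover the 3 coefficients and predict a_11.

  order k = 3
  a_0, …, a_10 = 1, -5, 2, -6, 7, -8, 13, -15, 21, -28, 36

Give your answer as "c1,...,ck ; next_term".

  a_3 = 0·2 + 1·-5 + -1·1 = -6
  a_4 = 0·-6 + 1·2 + -1·-5 = 7
  a_5 = 0·7 + 1·-6 + -1·2 = -8
  a_6 = 0·-8 + 1·7 + -1·-6 = 13
  a_7 = 0·13 + 1·-8 + -1·7 = -15
  a_8 = 0·-15 + 1·13 + -1·-8 = 21
  a_9 = 0·21 + 1·-15 + -1·13 = -28
  a_10 = 0·-28 + 1·21 + -1·-15 = 36
  a_11 = 0·36 + 1·-28 + -1·21 = -49

0,1,-1 ; -49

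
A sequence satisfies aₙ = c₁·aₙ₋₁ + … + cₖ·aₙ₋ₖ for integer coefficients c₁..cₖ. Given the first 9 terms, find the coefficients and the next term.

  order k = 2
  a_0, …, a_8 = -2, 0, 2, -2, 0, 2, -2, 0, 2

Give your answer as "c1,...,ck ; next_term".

-1,-1 ; -2

  a_2 = -1·0 + -1·-2 = 2
  a_3 = -1·2 + -1·0 = -2
  a_4 = -1·-2 + -1·2 = 0
  a_5 = -1·0 + -1·-2 = 2
  a_6 = -1·2 + -1·0 = -2
  a_7 = -1·-2 + -1·2 = 0
  a_8 = -1·0 + -1·-2 = 2
  a_9 = -1·2 + -1·0 = -2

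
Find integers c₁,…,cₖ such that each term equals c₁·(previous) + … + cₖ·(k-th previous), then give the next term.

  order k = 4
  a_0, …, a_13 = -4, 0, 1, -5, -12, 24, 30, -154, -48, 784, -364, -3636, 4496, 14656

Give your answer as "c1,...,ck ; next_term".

  a_4 = 0·-5 + -4·1 + 4·0 + 2·-4 = -12
  a_5 = 0·-12 + -4·-5 + 4·1 + 2·0 = 24
  a_6 = 0·24 + -4·-12 + 4·-5 + 2·1 = 30
  a_7 = 0·30 + -4·24 + 4·-12 + 2·-5 = -154
  a_8 = 0·-154 + -4·30 + 4·24 + 2·-12 = -48
  a_9 = 0·-48 + -4·-154 + 4·30 + 2·24 = 784
  a_10 = 0·784 + -4·-48 + 4·-154 + 2·30 = -364
  a_11 = 0·-364 + -4·784 + 4·-48 + 2·-154 = -3636
  a_12 = 0·-3636 + -4·-364 + 4·784 + 2·-48 = 4496
  a_13 = 0·4496 + -4·-3636 + 4·-364 + 2·784 = 14656
  a_14 = 0·14656 + -4·4496 + 4·-3636 + 2·-364 = -33256

0,-4,4,2 ; -33256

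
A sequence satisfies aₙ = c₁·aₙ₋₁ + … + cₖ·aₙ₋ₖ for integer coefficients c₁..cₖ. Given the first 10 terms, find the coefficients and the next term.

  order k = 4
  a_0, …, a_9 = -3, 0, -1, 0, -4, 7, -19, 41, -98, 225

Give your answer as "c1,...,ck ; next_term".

-2,1,1,1 ; -526

  a_4 = -2·0 + 1·-1 + 1·0 + 1·-3 = -4
  a_5 = -2·-4 + 1·0 + 1·-1 + 1·0 = 7
  a_6 = -2·7 + 1·-4 + 1·0 + 1·-1 = -19
  a_7 = -2·-19 + 1·7 + 1·-4 + 1·0 = 41
  a_8 = -2·41 + 1·-19 + 1·7 + 1·-4 = -98
  a_9 = -2·-98 + 1·41 + 1·-19 + 1·7 = 225
  a_10 = -2·225 + 1·-98 + 1·41 + 1·-19 = -526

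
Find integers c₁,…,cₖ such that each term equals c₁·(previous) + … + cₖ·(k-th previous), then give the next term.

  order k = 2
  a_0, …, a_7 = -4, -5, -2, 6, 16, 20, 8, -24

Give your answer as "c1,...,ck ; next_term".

2,-2 ; -64

  a_2 = 2·-5 + -2·-4 = -2
  a_3 = 2·-2 + -2·-5 = 6
  a_4 = 2·6 + -2·-2 = 16
  a_5 = 2·16 + -2·6 = 20
  a_6 = 2·20 + -2·16 = 8
  a_7 = 2·8 + -2·20 = -24
  a_8 = 2·-24 + -2·8 = -64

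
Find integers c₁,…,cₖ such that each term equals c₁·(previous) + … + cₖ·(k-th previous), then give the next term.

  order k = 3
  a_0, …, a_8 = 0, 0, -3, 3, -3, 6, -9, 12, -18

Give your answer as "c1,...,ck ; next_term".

  a_3 = -1·-3 + 0·0 + -1·0 = 3
  a_4 = -1·3 + 0·-3 + -1·0 = -3
  a_5 = -1·-3 + 0·3 + -1·-3 = 6
  a_6 = -1·6 + 0·-3 + -1·3 = -9
  a_7 = -1·-9 + 0·6 + -1·-3 = 12
  a_8 = -1·12 + 0·-9 + -1·6 = -18
  a_9 = -1·-18 + 0·12 + -1·-9 = 27

-1,0,-1 ; 27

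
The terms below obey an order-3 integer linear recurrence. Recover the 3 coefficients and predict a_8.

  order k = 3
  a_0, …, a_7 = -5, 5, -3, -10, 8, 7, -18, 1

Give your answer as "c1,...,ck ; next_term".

  a_3 = 0·-3 + -1·5 + 1·-5 = -10
  a_4 = 0·-10 + -1·-3 + 1·5 = 8
  a_5 = 0·8 + -1·-10 + 1·-3 = 7
  a_6 = 0·7 + -1·8 + 1·-10 = -18
  a_7 = 0·-18 + -1·7 + 1·8 = 1
  a_8 = 0·1 + -1·-18 + 1·7 = 25

0,-1,1 ; 25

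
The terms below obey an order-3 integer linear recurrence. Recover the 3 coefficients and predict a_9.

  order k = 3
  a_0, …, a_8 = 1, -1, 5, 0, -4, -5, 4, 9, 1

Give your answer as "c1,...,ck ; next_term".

0,-1,-1 ; -13

  a_3 = 0·5 + -1·-1 + -1·1 = 0
  a_4 = 0·0 + -1·5 + -1·-1 = -4
  a_5 = 0·-4 + -1·0 + -1·5 = -5
  a_6 = 0·-5 + -1·-4 + -1·0 = 4
  a_7 = 0·4 + -1·-5 + -1·-4 = 9
  a_8 = 0·9 + -1·4 + -1·-5 = 1
  a_9 = 0·1 + -1·9 + -1·4 = -13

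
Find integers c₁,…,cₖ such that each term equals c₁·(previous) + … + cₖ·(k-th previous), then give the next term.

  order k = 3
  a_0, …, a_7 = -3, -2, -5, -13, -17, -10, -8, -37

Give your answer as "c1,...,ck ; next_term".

  a_3 = 2·-5 + -3·-2 + 3·-3 = -13
  a_4 = 2·-13 + -3·-5 + 3·-2 = -17
  a_5 = 2·-17 + -3·-13 + 3·-5 = -10
  a_6 = 2·-10 + -3·-17 + 3·-13 = -8
  a_7 = 2·-8 + -3·-10 + 3·-17 = -37
  a_8 = 2·-37 + -3·-8 + 3·-10 = -80

2,-3,3 ; -80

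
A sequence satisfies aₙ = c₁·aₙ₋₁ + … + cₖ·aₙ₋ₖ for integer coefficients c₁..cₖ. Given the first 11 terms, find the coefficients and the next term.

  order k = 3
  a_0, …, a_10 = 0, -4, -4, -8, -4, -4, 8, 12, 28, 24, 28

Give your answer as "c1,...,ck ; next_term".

  a_3 = 1·-4 + 1·-4 + -2·0 = -8
  a_4 = 1·-8 + 1·-4 + -2·-4 = -4
  a_5 = 1·-4 + 1·-8 + -2·-4 = -4
  a_6 = 1·-4 + 1·-4 + -2·-8 = 8
  a_7 = 1·8 + 1·-4 + -2·-4 = 12
  a_8 = 1·12 + 1·8 + -2·-4 = 28
  a_9 = 1·28 + 1·12 + -2·8 = 24
  a_10 = 1·24 + 1·28 + -2·12 = 28
  a_11 = 1·28 + 1·24 + -2·28 = -4

1,1,-2 ; -4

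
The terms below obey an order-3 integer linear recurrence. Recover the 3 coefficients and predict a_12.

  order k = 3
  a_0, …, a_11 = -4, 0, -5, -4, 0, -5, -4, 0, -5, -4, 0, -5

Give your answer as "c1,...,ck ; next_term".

0,0,1 ; -4

  a_3 = 0·-5 + 0·0 + 1·-4 = -4
  a_4 = 0·-4 + 0·-5 + 1·0 = 0
  a_5 = 0·0 + 0·-4 + 1·-5 = -5
  a_6 = 0·-5 + 0·0 + 1·-4 = -4
  a_7 = 0·-4 + 0·-5 + 1·0 = 0
  a_8 = 0·0 + 0·-4 + 1·-5 = -5
  a_9 = 0·-5 + 0·0 + 1·-4 = -4
  a_10 = 0·-4 + 0·-5 + 1·0 = 0
  a_11 = 0·0 + 0·-4 + 1·-5 = -5
  a_12 = 0·-5 + 0·0 + 1·-4 = -4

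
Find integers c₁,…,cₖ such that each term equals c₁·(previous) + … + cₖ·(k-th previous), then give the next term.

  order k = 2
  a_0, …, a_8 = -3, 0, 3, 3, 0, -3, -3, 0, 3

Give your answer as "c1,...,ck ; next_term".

  a_2 = 1·0 + -1·-3 = 3
  a_3 = 1·3 + -1·0 = 3
  a_4 = 1·3 + -1·3 = 0
  a_5 = 1·0 + -1·3 = -3
  a_6 = 1·-3 + -1·0 = -3
  a_7 = 1·-3 + -1·-3 = 0
  a_8 = 1·0 + -1·-3 = 3
  a_9 = 1·3 + -1·0 = 3

1,-1 ; 3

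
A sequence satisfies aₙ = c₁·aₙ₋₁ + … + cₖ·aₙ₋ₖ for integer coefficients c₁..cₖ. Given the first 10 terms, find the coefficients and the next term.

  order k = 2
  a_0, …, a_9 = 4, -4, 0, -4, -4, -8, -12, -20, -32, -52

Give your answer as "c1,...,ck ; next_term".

  a_2 = 1·-4 + 1·4 = 0
  a_3 = 1·0 + 1·-4 = -4
  a_4 = 1·-4 + 1·0 = -4
  a_5 = 1·-4 + 1·-4 = -8
  a_6 = 1·-8 + 1·-4 = -12
  a_7 = 1·-12 + 1·-8 = -20
  a_8 = 1·-20 + 1·-12 = -32
  a_9 = 1·-32 + 1·-20 = -52
  a_10 = 1·-52 + 1·-32 = -84

1,1 ; -84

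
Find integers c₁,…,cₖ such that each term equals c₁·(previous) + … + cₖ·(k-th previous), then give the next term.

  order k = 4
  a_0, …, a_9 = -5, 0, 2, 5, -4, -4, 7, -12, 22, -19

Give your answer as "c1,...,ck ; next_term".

-2,-2,-1,-2 ; -8

  a_4 = -2·5 + -2·2 + -1·0 + -2·-5 = -4
  a_5 = -2·-4 + -2·5 + -1·2 + -2·0 = -4
  a_6 = -2·-4 + -2·-4 + -1·5 + -2·2 = 7
  a_7 = -2·7 + -2·-4 + -1·-4 + -2·5 = -12
  a_8 = -2·-12 + -2·7 + -1·-4 + -2·-4 = 22
  a_9 = -2·22 + -2·-12 + -1·7 + -2·-4 = -19
  a_10 = -2·-19 + -2·22 + -1·-12 + -2·7 = -8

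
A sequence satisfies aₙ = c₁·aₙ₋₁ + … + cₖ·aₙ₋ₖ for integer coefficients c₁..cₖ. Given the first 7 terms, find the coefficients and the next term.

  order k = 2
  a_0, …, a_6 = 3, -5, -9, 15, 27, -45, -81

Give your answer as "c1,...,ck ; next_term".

  a_2 = 0·-5 + -3·3 = -9
  a_3 = 0·-9 + -3·-5 = 15
  a_4 = 0·15 + -3·-9 = 27
  a_5 = 0·27 + -3·15 = -45
  a_6 = 0·-45 + -3·27 = -81
  a_7 = 0·-81 + -3·-45 = 135

0,-3 ; 135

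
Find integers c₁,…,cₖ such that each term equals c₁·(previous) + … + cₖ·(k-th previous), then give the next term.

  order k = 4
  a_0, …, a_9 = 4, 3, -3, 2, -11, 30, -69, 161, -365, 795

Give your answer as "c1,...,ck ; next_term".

  a_4 = -4·2 + -4·-3 + -1·3 + -3·4 = -11
  a_5 = -4·-11 + -4·2 + -1·-3 + -3·3 = 30
  a_6 = -4·30 + -4·-11 + -1·2 + -3·-3 = -69
  a_7 = -4·-69 + -4·30 + -1·-11 + -3·2 = 161
  a_8 = -4·161 + -4·-69 + -1·30 + -3·-11 = -365
  a_9 = -4·-365 + -4·161 + -1·-69 + -3·30 = 795
  a_10 = -4·795 + -4·-365 + -1·161 + -3·-69 = -1674

-4,-4,-1,-3 ; -1674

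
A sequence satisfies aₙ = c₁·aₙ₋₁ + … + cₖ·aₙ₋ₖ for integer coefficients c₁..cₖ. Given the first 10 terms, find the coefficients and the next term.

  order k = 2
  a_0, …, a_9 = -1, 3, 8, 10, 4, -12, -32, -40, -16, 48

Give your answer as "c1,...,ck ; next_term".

2,-2 ; 128

  a_2 = 2·3 + -2·-1 = 8
  a_3 = 2·8 + -2·3 = 10
  a_4 = 2·10 + -2·8 = 4
  a_5 = 2·4 + -2·10 = -12
  a_6 = 2·-12 + -2·4 = -32
  a_7 = 2·-32 + -2·-12 = -40
  a_8 = 2·-40 + -2·-32 = -16
  a_9 = 2·-16 + -2·-40 = 48
  a_10 = 2·48 + -2·-16 = 128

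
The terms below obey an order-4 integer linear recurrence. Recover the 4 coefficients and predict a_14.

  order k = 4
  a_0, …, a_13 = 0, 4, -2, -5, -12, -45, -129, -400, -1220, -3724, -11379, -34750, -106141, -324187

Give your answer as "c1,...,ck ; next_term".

  a_4 = 2·-5 + 3·-2 + 1·4 + -1·0 = -12
  a_5 = 2·-12 + 3·-5 + 1·-2 + -1·4 = -45
  a_6 = 2·-45 + 3·-12 + 1·-5 + -1·-2 = -129
  a_7 = 2·-129 + 3·-45 + 1·-12 + -1·-5 = -400
  a_8 = 2·-400 + 3·-129 + 1·-45 + -1·-12 = -1220
  a_9 = 2·-1220 + 3·-400 + 1·-129 + -1·-45 = -3724
  a_10 = 2·-3724 + 3·-1220 + 1·-400 + -1·-129 = -11379
  a_11 = 2·-11379 + 3·-3724 + 1·-1220 + -1·-400 = -34750
  a_12 = 2·-34750 + 3·-11379 + 1·-3724 + -1·-1220 = -106141
  a_13 = 2·-106141 + 3·-34750 + 1·-11379 + -1·-3724 = -324187
  a_14 = 2·-324187 + 3·-106141 + 1·-34750 + -1·-11379 = -990168

2,3,1,-1 ; -990168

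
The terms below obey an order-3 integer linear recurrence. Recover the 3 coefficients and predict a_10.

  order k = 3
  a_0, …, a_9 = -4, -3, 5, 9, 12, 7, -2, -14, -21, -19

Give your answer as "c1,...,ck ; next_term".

  a_3 = 1·5 + 0·-3 + -1·-4 = 9
  a_4 = 1·9 + 0·5 + -1·-3 = 12
  a_5 = 1·12 + 0·9 + -1·5 = 7
  a_6 = 1·7 + 0·12 + -1·9 = -2
  a_7 = 1·-2 + 0·7 + -1·12 = -14
  a_8 = 1·-14 + 0·-2 + -1·7 = -21
  a_9 = 1·-21 + 0·-14 + -1·-2 = -19
  a_10 = 1·-19 + 0·-21 + -1·-14 = -5

1,0,-1 ; -5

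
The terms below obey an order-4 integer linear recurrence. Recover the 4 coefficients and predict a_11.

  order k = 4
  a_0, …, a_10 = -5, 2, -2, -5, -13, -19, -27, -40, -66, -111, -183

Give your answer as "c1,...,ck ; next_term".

2,-1,0,1 ; -295

  a_4 = 2·-5 + -1·-2 + 0·2 + 1·-5 = -13
  a_5 = 2·-13 + -1·-5 + 0·-2 + 1·2 = -19
  a_6 = 2·-19 + -1·-13 + 0·-5 + 1·-2 = -27
  a_7 = 2·-27 + -1·-19 + 0·-13 + 1·-5 = -40
  a_8 = 2·-40 + -1·-27 + 0·-19 + 1·-13 = -66
  a_9 = 2·-66 + -1·-40 + 0·-27 + 1·-19 = -111
  a_10 = 2·-111 + -1·-66 + 0·-40 + 1·-27 = -183
  a_11 = 2·-183 + -1·-111 + 0·-66 + 1·-40 = -295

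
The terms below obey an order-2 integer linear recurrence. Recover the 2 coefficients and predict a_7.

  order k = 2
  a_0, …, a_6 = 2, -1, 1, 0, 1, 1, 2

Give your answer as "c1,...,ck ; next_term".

1,1 ; 3

  a_2 = 1·-1 + 1·2 = 1
  a_3 = 1·1 + 1·-1 = 0
  a_4 = 1·0 + 1·1 = 1
  a_5 = 1·1 + 1·0 = 1
  a_6 = 1·1 + 1·1 = 2
  a_7 = 1·2 + 1·1 = 3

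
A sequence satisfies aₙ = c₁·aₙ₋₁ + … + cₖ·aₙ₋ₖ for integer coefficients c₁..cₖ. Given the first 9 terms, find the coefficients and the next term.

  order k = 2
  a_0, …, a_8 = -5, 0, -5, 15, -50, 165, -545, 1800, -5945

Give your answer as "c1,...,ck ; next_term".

-3,1 ; 19635

  a_2 = -3·0 + 1·-5 = -5
  a_3 = -3·-5 + 1·0 = 15
  a_4 = -3·15 + 1·-5 = -50
  a_5 = -3·-50 + 1·15 = 165
  a_6 = -3·165 + 1·-50 = -545
  a_7 = -3·-545 + 1·165 = 1800
  a_8 = -3·1800 + 1·-545 = -5945
  a_9 = -3·-5945 + 1·1800 = 19635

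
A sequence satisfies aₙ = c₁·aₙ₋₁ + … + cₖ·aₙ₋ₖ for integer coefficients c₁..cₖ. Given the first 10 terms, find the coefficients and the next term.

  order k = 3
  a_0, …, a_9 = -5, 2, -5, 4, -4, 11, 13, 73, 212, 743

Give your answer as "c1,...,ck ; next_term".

3,2,-3 ; 2434

  a_3 = 3·-5 + 2·2 + -3·-5 = 4
  a_4 = 3·4 + 2·-5 + -3·2 = -4
  a_5 = 3·-4 + 2·4 + -3·-5 = 11
  a_6 = 3·11 + 2·-4 + -3·4 = 13
  a_7 = 3·13 + 2·11 + -3·-4 = 73
  a_8 = 3·73 + 2·13 + -3·11 = 212
  a_9 = 3·212 + 2·73 + -3·13 = 743
  a_10 = 3·743 + 2·212 + -3·73 = 2434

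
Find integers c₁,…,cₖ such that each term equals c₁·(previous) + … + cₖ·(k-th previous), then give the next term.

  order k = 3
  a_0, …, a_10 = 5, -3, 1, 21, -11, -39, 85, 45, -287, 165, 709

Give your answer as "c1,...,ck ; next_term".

0,-2,3 ; -1191

  a_3 = 0·1 + -2·-3 + 3·5 = 21
  a_4 = 0·21 + -2·1 + 3·-3 = -11
  a_5 = 0·-11 + -2·21 + 3·1 = -39
  a_6 = 0·-39 + -2·-11 + 3·21 = 85
  a_7 = 0·85 + -2·-39 + 3·-11 = 45
  a_8 = 0·45 + -2·85 + 3·-39 = -287
  a_9 = 0·-287 + -2·45 + 3·85 = 165
  a_10 = 0·165 + -2·-287 + 3·45 = 709
  a_11 = 0·709 + -2·165 + 3·-287 = -1191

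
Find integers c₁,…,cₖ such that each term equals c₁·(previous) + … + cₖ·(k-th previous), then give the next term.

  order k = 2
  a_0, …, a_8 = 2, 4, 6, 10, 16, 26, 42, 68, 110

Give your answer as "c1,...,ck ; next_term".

  a_2 = 1·4 + 1·2 = 6
  a_3 = 1·6 + 1·4 = 10
  a_4 = 1·10 + 1·6 = 16
  a_5 = 1·16 + 1·10 = 26
  a_6 = 1·26 + 1·16 = 42
  a_7 = 1·42 + 1·26 = 68
  a_8 = 1·68 + 1·42 = 110
  a_9 = 1·110 + 1·68 = 178

1,1 ; 178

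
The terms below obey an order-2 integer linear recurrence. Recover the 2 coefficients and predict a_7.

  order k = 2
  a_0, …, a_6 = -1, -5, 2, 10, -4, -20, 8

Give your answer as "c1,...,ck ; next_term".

  a_2 = 0·-5 + -2·-1 = 2
  a_3 = 0·2 + -2·-5 = 10
  a_4 = 0·10 + -2·2 = -4
  a_5 = 0·-4 + -2·10 = -20
  a_6 = 0·-20 + -2·-4 = 8
  a_7 = 0·8 + -2·-20 = 40

0,-2 ; 40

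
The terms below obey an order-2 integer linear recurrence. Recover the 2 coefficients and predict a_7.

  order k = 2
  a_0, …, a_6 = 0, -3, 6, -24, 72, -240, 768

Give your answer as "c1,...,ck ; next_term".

-2,4 ; -2496

  a_2 = -2·-3 + 4·0 = 6
  a_3 = -2·6 + 4·-3 = -24
  a_4 = -2·-24 + 4·6 = 72
  a_5 = -2·72 + 4·-24 = -240
  a_6 = -2·-240 + 4·72 = 768
  a_7 = -2·768 + 4·-240 = -2496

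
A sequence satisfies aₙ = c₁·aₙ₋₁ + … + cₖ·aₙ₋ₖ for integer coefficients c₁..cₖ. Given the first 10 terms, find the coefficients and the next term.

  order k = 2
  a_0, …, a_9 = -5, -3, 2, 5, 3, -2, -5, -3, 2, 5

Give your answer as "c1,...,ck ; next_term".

1,-1 ; 3

  a_2 = 1·-3 + -1·-5 = 2
  a_3 = 1·2 + -1·-3 = 5
  a_4 = 1·5 + -1·2 = 3
  a_5 = 1·3 + -1·5 = -2
  a_6 = 1·-2 + -1·3 = -5
  a_7 = 1·-5 + -1·-2 = -3
  a_8 = 1·-3 + -1·-5 = 2
  a_9 = 1·2 + -1·-3 = 5
  a_10 = 1·5 + -1·2 = 3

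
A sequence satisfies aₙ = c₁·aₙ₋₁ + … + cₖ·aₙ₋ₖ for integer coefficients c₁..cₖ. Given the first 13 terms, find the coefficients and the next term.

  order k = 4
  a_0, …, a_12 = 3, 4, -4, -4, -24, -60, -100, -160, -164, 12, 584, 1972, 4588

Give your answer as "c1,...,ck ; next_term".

2,0,-1,-4 ; 8544

  a_4 = 2·-4 + 0·-4 + -1·4 + -4·3 = -24
  a_5 = 2·-24 + 0·-4 + -1·-4 + -4·4 = -60
  a_6 = 2·-60 + 0·-24 + -1·-4 + -4·-4 = -100
  a_7 = 2·-100 + 0·-60 + -1·-24 + -4·-4 = -160
  a_8 = 2·-160 + 0·-100 + -1·-60 + -4·-24 = -164
  a_9 = 2·-164 + 0·-160 + -1·-100 + -4·-60 = 12
  a_10 = 2·12 + 0·-164 + -1·-160 + -4·-100 = 584
  a_11 = 2·584 + 0·12 + -1·-164 + -4·-160 = 1972
  a_12 = 2·1972 + 0·584 + -1·12 + -4·-164 = 4588
  a_13 = 2·4588 + 0·1972 + -1·584 + -4·12 = 8544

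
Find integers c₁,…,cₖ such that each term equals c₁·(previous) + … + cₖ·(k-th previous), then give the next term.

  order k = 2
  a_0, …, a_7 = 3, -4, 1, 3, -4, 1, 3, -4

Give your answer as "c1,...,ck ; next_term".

-1,-1 ; 1

  a_2 = -1·-4 + -1·3 = 1
  a_3 = -1·1 + -1·-4 = 3
  a_4 = -1·3 + -1·1 = -4
  a_5 = -1·-4 + -1·3 = 1
  a_6 = -1·1 + -1·-4 = 3
  a_7 = -1·3 + -1·1 = -4
  a_8 = -1·-4 + -1·3 = 1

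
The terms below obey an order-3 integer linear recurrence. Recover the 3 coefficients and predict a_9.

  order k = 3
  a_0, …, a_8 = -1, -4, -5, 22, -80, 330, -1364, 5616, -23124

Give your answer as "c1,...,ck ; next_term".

  a_3 = -4·-5 + 0·-4 + -2·-1 = 22
  a_4 = -4·22 + 0·-5 + -2·-4 = -80
  a_5 = -4·-80 + 0·22 + -2·-5 = 330
  a_6 = -4·330 + 0·-80 + -2·22 = -1364
  a_7 = -4·-1364 + 0·330 + -2·-80 = 5616
  a_8 = -4·5616 + 0·-1364 + -2·330 = -23124
  a_9 = -4·-23124 + 0·5616 + -2·-1364 = 95224

-4,0,-2 ; 95224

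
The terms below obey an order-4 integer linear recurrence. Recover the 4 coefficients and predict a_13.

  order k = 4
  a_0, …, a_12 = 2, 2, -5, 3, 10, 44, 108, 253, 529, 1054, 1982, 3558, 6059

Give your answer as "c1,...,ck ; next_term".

3,-1,-3,1 ; 9727

  a_4 = 3·3 + -1·-5 + -3·2 + 1·2 = 10
  a_5 = 3·10 + -1·3 + -3·-5 + 1·2 = 44
  a_6 = 3·44 + -1·10 + -3·3 + 1·-5 = 108
  a_7 = 3·108 + -1·44 + -3·10 + 1·3 = 253
  a_8 = 3·253 + -1·108 + -3·44 + 1·10 = 529
  a_9 = 3·529 + -1·253 + -3·108 + 1·44 = 1054
  a_10 = 3·1054 + -1·529 + -3·253 + 1·108 = 1982
  a_11 = 3·1982 + -1·1054 + -3·529 + 1·253 = 3558
  a_12 = 3·3558 + -1·1982 + -3·1054 + 1·529 = 6059
  a_13 = 3·6059 + -1·3558 + -3·1982 + 1·1054 = 9727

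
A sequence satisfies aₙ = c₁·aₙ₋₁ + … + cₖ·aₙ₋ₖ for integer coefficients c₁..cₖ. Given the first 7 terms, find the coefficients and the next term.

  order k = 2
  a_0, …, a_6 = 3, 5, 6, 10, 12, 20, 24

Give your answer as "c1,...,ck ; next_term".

  a_2 = 0·5 + 2·3 = 6
  a_3 = 0·6 + 2·5 = 10
  a_4 = 0·10 + 2·6 = 12
  a_5 = 0·12 + 2·10 = 20
  a_6 = 0·20 + 2·12 = 24
  a_7 = 0·24 + 2·20 = 40

0,2 ; 40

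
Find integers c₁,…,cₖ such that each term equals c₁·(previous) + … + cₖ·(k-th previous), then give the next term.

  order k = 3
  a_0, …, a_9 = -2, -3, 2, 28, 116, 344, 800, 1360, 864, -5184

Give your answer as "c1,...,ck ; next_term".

  a_3 = 4·2 + -4·-3 + -4·-2 = 28
  a_4 = 4·28 + -4·2 + -4·-3 = 116
  a_5 = 4·116 + -4·28 + -4·2 = 344
  a_6 = 4·344 + -4·116 + -4·28 = 800
  a_7 = 4·800 + -4·344 + -4·116 = 1360
  a_8 = 4·1360 + -4·800 + -4·344 = 864
  a_9 = 4·864 + -4·1360 + -4·800 = -5184
  a_10 = 4·-5184 + -4·864 + -4·1360 = -29632

4,-4,-4 ; -29632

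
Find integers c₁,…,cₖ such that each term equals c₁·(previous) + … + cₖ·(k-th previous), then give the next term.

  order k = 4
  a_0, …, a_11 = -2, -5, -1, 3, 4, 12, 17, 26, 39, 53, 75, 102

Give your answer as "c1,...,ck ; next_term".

  a_4 = 1·3 + 1·-1 + 0·-5 + -1·-2 = 4
  a_5 = 1·4 + 1·3 + 0·-1 + -1·-5 = 12
  a_6 = 1·12 + 1·4 + 0·3 + -1·-1 = 17
  a_7 = 1·17 + 1·12 + 0·4 + -1·3 = 26
  a_8 = 1·26 + 1·17 + 0·12 + -1·4 = 39
  a_9 = 1·39 + 1·26 + 0·17 + -1·12 = 53
  a_10 = 1·53 + 1·39 + 0·26 + -1·17 = 75
  a_11 = 1·75 + 1·53 + 0·39 + -1·26 = 102
  a_12 = 1·102 + 1·75 + 0·53 + -1·39 = 138

1,1,0,-1 ; 138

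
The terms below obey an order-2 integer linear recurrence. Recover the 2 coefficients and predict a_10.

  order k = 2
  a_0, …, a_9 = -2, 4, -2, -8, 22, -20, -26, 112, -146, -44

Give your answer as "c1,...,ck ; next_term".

  a_2 = -2·4 + -3·-2 = -2
  a_3 = -2·-2 + -3·4 = -8
  a_4 = -2·-8 + -3·-2 = 22
  a_5 = -2·22 + -3·-8 = -20
  a_6 = -2·-20 + -3·22 = -26
  a_7 = -2·-26 + -3·-20 = 112
  a_8 = -2·112 + -3·-26 = -146
  a_9 = -2·-146 + -3·112 = -44
  a_10 = -2·-44 + -3·-146 = 526

-2,-3 ; 526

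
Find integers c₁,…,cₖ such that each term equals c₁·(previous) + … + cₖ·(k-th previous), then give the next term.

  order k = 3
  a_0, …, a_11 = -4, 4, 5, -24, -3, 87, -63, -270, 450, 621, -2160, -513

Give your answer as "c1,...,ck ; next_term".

  a_3 = 0·5 + -3·4 + 3·-4 = -24
  a_4 = 0·-24 + -3·5 + 3·4 = -3
  a_5 = 0·-3 + -3·-24 + 3·5 = 87
  a_6 = 0·87 + -3·-3 + 3·-24 = -63
  a_7 = 0·-63 + -3·87 + 3·-3 = -270
  a_8 = 0·-270 + -3·-63 + 3·87 = 450
  a_9 = 0·450 + -3·-270 + 3·-63 = 621
  a_10 = 0·621 + -3·450 + 3·-270 = -2160
  a_11 = 0·-2160 + -3·621 + 3·450 = -513
  a_12 = 0·-513 + -3·-2160 + 3·621 = 8343

0,-3,3 ; 8343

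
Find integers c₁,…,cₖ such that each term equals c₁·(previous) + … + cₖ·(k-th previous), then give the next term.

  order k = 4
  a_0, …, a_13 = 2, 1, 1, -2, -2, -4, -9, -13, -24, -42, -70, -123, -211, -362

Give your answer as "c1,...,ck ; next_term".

1,1,1,-1 ; -626

  a_4 = 1·-2 + 1·1 + 1·1 + -1·2 = -2
  a_5 = 1·-2 + 1·-2 + 1·1 + -1·1 = -4
  a_6 = 1·-4 + 1·-2 + 1·-2 + -1·1 = -9
  a_7 = 1·-9 + 1·-4 + 1·-2 + -1·-2 = -13
  a_8 = 1·-13 + 1·-9 + 1·-4 + -1·-2 = -24
  a_9 = 1·-24 + 1·-13 + 1·-9 + -1·-4 = -42
  a_10 = 1·-42 + 1·-24 + 1·-13 + -1·-9 = -70
  a_11 = 1·-70 + 1·-42 + 1·-24 + -1·-13 = -123
  a_12 = 1·-123 + 1·-70 + 1·-42 + -1·-24 = -211
  a_13 = 1·-211 + 1·-123 + 1·-70 + -1·-42 = -362
  a_14 = 1·-362 + 1·-211 + 1·-123 + -1·-70 = -626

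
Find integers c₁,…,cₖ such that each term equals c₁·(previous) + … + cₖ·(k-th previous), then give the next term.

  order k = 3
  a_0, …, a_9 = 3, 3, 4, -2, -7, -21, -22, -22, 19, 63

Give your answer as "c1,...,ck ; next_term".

  a_3 = 1·4 + 1·3 + -3·3 = -2
  a_4 = 1·-2 + 1·4 + -3·3 = -7
  a_5 = 1·-7 + 1·-2 + -3·4 = -21
  a_6 = 1·-21 + 1·-7 + -3·-2 = -22
  a_7 = 1·-22 + 1·-21 + -3·-7 = -22
  a_8 = 1·-22 + 1·-22 + -3·-21 = 19
  a_9 = 1·19 + 1·-22 + -3·-22 = 63
  a_10 = 1·63 + 1·19 + -3·-22 = 148

1,1,-3 ; 148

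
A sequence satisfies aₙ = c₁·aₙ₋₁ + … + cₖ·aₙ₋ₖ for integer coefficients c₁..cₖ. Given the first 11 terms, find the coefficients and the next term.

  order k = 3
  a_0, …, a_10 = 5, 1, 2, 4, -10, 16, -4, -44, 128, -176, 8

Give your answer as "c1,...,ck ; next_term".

  a_3 = -2·2 + -2·1 + 2·5 = 4
  a_4 = -2·4 + -2·2 + 2·1 = -10
  a_5 = -2·-10 + -2·4 + 2·2 = 16
  a_6 = -2·16 + -2·-10 + 2·4 = -4
  a_7 = -2·-4 + -2·16 + 2·-10 = -44
  a_8 = -2·-44 + -2·-4 + 2·16 = 128
  a_9 = -2·128 + -2·-44 + 2·-4 = -176
  a_10 = -2·-176 + -2·128 + 2·-44 = 8
  a_11 = -2·8 + -2·-176 + 2·128 = 592

-2,-2,2 ; 592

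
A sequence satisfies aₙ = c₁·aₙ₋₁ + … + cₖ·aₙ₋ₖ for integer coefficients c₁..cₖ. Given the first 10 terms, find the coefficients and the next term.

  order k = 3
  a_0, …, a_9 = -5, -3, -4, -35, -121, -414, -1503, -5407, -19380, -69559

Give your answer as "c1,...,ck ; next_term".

3,1,4 ; -249685

  a_3 = 3·-4 + 1·-3 + 4·-5 = -35
  a_4 = 3·-35 + 1·-4 + 4·-3 = -121
  a_5 = 3·-121 + 1·-35 + 4·-4 = -414
  a_6 = 3·-414 + 1·-121 + 4·-35 = -1503
  a_7 = 3·-1503 + 1·-414 + 4·-121 = -5407
  a_8 = 3·-5407 + 1·-1503 + 4·-414 = -19380
  a_9 = 3·-19380 + 1·-5407 + 4·-1503 = -69559
  a_10 = 3·-69559 + 1·-19380 + 4·-5407 = -249685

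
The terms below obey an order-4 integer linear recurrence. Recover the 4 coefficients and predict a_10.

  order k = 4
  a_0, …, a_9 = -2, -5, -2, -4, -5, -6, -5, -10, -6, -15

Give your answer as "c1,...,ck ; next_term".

  a_4 = -1·-4 + 1·-2 + 1·-5 + 1·-2 = -5
  a_5 = -1·-5 + 1·-4 + 1·-2 + 1·-5 = -6
  a_6 = -1·-6 + 1·-5 + 1·-4 + 1·-2 = -5
  a_7 = -1·-5 + 1·-6 + 1·-5 + 1·-4 = -10
  a_8 = -1·-10 + 1·-5 + 1·-6 + 1·-5 = -6
  a_9 = -1·-6 + 1·-10 + 1·-5 + 1·-6 = -15
  a_10 = -1·-15 + 1·-6 + 1·-10 + 1·-5 = -6

-1,1,1,1 ; -6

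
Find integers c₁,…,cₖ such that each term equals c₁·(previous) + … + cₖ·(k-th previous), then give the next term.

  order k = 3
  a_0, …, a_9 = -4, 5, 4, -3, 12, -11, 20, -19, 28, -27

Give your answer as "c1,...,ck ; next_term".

  a_3 = -1·4 + 1·5 + 1·-4 = -3
  a_4 = -1·-3 + 1·4 + 1·5 = 12
  a_5 = -1·12 + 1·-3 + 1·4 = -11
  a_6 = -1·-11 + 1·12 + 1·-3 = 20
  a_7 = -1·20 + 1·-11 + 1·12 = -19
  a_8 = -1·-19 + 1·20 + 1·-11 = 28
  a_9 = -1·28 + 1·-19 + 1·20 = -27
  a_10 = -1·-27 + 1·28 + 1·-19 = 36

-1,1,1 ; 36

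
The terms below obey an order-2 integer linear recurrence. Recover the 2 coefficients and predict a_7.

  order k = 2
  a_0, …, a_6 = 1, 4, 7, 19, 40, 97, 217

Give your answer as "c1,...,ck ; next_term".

  a_2 = 1·4 + 3·1 = 7
  a_3 = 1·7 + 3·4 = 19
  a_4 = 1·19 + 3·7 = 40
  a_5 = 1·40 + 3·19 = 97
  a_6 = 1·97 + 3·40 = 217
  a_7 = 1·217 + 3·97 = 508

1,3 ; 508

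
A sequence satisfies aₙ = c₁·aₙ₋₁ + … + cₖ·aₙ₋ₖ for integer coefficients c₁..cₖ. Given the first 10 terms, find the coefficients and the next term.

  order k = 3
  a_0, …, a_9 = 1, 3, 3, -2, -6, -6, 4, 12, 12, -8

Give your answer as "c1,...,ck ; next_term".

0,0,-2 ; -24

  a_3 = 0·3 + 0·3 + -2·1 = -2
  a_4 = 0·-2 + 0·3 + -2·3 = -6
  a_5 = 0·-6 + 0·-2 + -2·3 = -6
  a_6 = 0·-6 + 0·-6 + -2·-2 = 4
  a_7 = 0·4 + 0·-6 + -2·-6 = 12
  a_8 = 0·12 + 0·4 + -2·-6 = 12
  a_9 = 0·12 + 0·12 + -2·4 = -8
  a_10 = 0·-8 + 0·12 + -2·12 = -24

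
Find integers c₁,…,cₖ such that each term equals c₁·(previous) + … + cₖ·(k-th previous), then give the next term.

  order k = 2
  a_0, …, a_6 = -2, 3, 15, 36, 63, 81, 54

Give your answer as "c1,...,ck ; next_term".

3,-3 ; -81

  a_2 = 3·3 + -3·-2 = 15
  a_3 = 3·15 + -3·3 = 36
  a_4 = 3·36 + -3·15 = 63
  a_5 = 3·63 + -3·36 = 81
  a_6 = 3·81 + -3·63 = 54
  a_7 = 3·54 + -3·81 = -81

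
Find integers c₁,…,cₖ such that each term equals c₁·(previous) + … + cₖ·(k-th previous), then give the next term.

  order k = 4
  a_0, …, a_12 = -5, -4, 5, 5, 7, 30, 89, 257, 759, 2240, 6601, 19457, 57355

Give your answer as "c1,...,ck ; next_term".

2,2,2,1 ; 169066

  a_4 = 2·5 + 2·5 + 2·-4 + 1·-5 = 7
  a_5 = 2·7 + 2·5 + 2·5 + 1·-4 = 30
  a_6 = 2·30 + 2·7 + 2·5 + 1·5 = 89
  a_7 = 2·89 + 2·30 + 2·7 + 1·5 = 257
  a_8 = 2·257 + 2·89 + 2·30 + 1·7 = 759
  a_9 = 2·759 + 2·257 + 2·89 + 1·30 = 2240
  a_10 = 2·2240 + 2·759 + 2·257 + 1·89 = 6601
  a_11 = 2·6601 + 2·2240 + 2·759 + 1·257 = 19457
  a_12 = 2·19457 + 2·6601 + 2·2240 + 1·759 = 57355
  a_13 = 2·57355 + 2·19457 + 2·6601 + 1·2240 = 169066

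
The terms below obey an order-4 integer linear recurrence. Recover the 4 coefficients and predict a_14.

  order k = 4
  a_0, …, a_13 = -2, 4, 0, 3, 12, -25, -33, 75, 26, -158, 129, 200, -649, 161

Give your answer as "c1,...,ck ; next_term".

  a_4 = 0·3 + -3·0 + 1·4 + -4·-2 = 12
  a_5 = 0·12 + -3·3 + 1·0 + -4·4 = -25
  a_6 = 0·-25 + -3·12 + 1·3 + -4·0 = -33
  a_7 = 0·-33 + -3·-25 + 1·12 + -4·3 = 75
  a_8 = 0·75 + -3·-33 + 1·-25 + -4·12 = 26
  a_9 = 0·26 + -3·75 + 1·-33 + -4·-25 = -158
  a_10 = 0·-158 + -3·26 + 1·75 + -4·-33 = 129
  a_11 = 0·129 + -3·-158 + 1·26 + -4·75 = 200
  a_12 = 0·200 + -3·129 + 1·-158 + -4·26 = -649
  a_13 = 0·-649 + -3·200 + 1·129 + -4·-158 = 161
  a_14 = 0·161 + -3·-649 + 1·200 + -4·129 = 1631

0,-3,1,-4 ; 1631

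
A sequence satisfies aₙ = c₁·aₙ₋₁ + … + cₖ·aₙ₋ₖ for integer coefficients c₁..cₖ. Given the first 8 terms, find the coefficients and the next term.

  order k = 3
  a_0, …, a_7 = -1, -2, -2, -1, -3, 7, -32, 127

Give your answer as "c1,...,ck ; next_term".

-3,4,-1 ; -516

  a_3 = -3·-2 + 4·-2 + -1·-1 = -1
  a_4 = -3·-1 + 4·-2 + -1·-2 = -3
  a_5 = -3·-3 + 4·-1 + -1·-2 = 7
  a_6 = -3·7 + 4·-3 + -1·-1 = -32
  a_7 = -3·-32 + 4·7 + -1·-3 = 127
  a_8 = -3·127 + 4·-32 + -1·7 = -516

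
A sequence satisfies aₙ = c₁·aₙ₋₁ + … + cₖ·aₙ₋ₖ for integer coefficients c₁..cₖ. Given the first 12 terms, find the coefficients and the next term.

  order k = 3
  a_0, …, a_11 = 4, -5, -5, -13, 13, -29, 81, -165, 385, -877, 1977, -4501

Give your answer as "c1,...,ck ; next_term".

  a_3 = -1·-5 + 2·-5 + -2·4 = -13
  a_4 = -1·-13 + 2·-5 + -2·-5 = 13
  a_5 = -1·13 + 2·-13 + -2·-5 = -29
  a_6 = -1·-29 + 2·13 + -2·-13 = 81
  a_7 = -1·81 + 2·-29 + -2·13 = -165
  a_8 = -1·-165 + 2·81 + -2·-29 = 385
  a_9 = -1·385 + 2·-165 + -2·81 = -877
  a_10 = -1·-877 + 2·385 + -2·-165 = 1977
  a_11 = -1·1977 + 2·-877 + -2·385 = -4501
  a_12 = -1·-4501 + 2·1977 + -2·-877 = 10209

-1,2,-2 ; 10209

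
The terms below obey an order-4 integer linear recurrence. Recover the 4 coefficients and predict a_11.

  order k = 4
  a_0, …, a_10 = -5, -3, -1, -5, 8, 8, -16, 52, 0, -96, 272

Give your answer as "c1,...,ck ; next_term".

  a_4 = 0·-5 + 0·-1 + 4·-3 + -4·-5 = 8
  a_5 = 0·8 + 0·-5 + 4·-1 + -4·-3 = 8
  a_6 = 0·8 + 0·8 + 4·-5 + -4·-1 = -16
  a_7 = 0·-16 + 0·8 + 4·8 + -4·-5 = 52
  a_8 = 0·52 + 0·-16 + 4·8 + -4·8 = 0
  a_9 = 0·0 + 0·52 + 4·-16 + -4·8 = -96
  a_10 = 0·-96 + 0·0 + 4·52 + -4·-16 = 272
  a_11 = 0·272 + 0·-96 + 4·0 + -4·52 = -208

0,0,4,-4 ; -208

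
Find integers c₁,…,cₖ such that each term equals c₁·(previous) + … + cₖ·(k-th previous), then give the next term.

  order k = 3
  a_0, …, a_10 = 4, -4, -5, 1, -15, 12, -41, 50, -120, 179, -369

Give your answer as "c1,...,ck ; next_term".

  a_3 = -1·-5 + 2·-4 + 1·4 = 1
  a_4 = -1·1 + 2·-5 + 1·-4 = -15
  a_5 = -1·-15 + 2·1 + 1·-5 = 12
  a_6 = -1·12 + 2·-15 + 1·1 = -41
  a_7 = -1·-41 + 2·12 + 1·-15 = 50
  a_8 = -1·50 + 2·-41 + 1·12 = -120
  a_9 = -1·-120 + 2·50 + 1·-41 = 179
  a_10 = -1·179 + 2·-120 + 1·50 = -369
  a_11 = -1·-369 + 2·179 + 1·-120 = 607

-1,2,1 ; 607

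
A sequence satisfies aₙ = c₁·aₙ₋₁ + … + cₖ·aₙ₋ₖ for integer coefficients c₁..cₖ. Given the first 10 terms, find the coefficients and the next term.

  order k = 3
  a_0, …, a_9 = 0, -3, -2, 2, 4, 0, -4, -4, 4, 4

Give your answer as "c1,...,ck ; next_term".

-1,0,-2 ; 4

  a_3 = -1·-2 + 0·-3 + -2·0 = 2
  a_4 = -1·2 + 0·-2 + -2·-3 = 4
  a_5 = -1·4 + 0·2 + -2·-2 = 0
  a_6 = -1·0 + 0·4 + -2·2 = -4
  a_7 = -1·-4 + 0·0 + -2·4 = -4
  a_8 = -1·-4 + 0·-4 + -2·0 = 4
  a_9 = -1·4 + 0·-4 + -2·-4 = 4
  a_10 = -1·4 + 0·4 + -2·-4 = 4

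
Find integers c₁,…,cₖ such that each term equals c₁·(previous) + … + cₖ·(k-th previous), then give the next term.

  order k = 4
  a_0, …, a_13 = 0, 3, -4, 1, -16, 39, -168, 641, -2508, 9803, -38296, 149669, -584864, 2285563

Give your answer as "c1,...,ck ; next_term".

-3,4,1,-3 ; -8931588

  a_4 = -3·1 + 4·-4 + 1·3 + -3·0 = -16
  a_5 = -3·-16 + 4·1 + 1·-4 + -3·3 = 39
  a_6 = -3·39 + 4·-16 + 1·1 + -3·-4 = -168
  a_7 = -3·-168 + 4·39 + 1·-16 + -3·1 = 641
  a_8 = -3·641 + 4·-168 + 1·39 + -3·-16 = -2508
  a_9 = -3·-2508 + 4·641 + 1·-168 + -3·39 = 9803
  a_10 = -3·9803 + 4·-2508 + 1·641 + -3·-168 = -38296
  a_11 = -3·-38296 + 4·9803 + 1·-2508 + -3·641 = 149669
  a_12 = -3·149669 + 4·-38296 + 1·9803 + -3·-2508 = -584864
  a_13 = -3·-584864 + 4·149669 + 1·-38296 + -3·9803 = 2285563
  a_14 = -3·2285563 + 4·-584864 + 1·149669 + -3·-38296 = -8931588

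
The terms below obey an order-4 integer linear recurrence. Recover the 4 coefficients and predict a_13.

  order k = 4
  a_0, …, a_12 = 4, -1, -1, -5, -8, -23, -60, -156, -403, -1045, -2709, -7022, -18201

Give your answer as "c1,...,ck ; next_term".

  a_4 = 2·-5 + 1·-1 + 1·-1 + 1·4 = -8
  a_5 = 2·-8 + 1·-5 + 1·-1 + 1·-1 = -23
  a_6 = 2·-23 + 1·-8 + 1·-5 + 1·-1 = -60
  a_7 = 2·-60 + 1·-23 + 1·-8 + 1·-5 = -156
  a_8 = 2·-156 + 1·-60 + 1·-23 + 1·-8 = -403
  a_9 = 2·-403 + 1·-156 + 1·-60 + 1·-23 = -1045
  a_10 = 2·-1045 + 1·-403 + 1·-156 + 1·-60 = -2709
  a_11 = 2·-2709 + 1·-1045 + 1·-403 + 1·-156 = -7022
  a_12 = 2·-7022 + 1·-2709 + 1·-1045 + 1·-403 = -18201
  a_13 = 2·-18201 + 1·-7022 + 1·-2709 + 1·-1045 = -47178

2,1,1,1 ; -47178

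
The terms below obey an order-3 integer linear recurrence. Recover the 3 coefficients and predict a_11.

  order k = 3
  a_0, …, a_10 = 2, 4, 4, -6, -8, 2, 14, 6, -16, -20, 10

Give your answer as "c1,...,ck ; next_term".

0,-1,-1 ; 36

  a_3 = 0·4 + -1·4 + -1·2 = -6
  a_4 = 0·-6 + -1·4 + -1·4 = -8
  a_5 = 0·-8 + -1·-6 + -1·4 = 2
  a_6 = 0·2 + -1·-8 + -1·-6 = 14
  a_7 = 0·14 + -1·2 + -1·-8 = 6
  a_8 = 0·6 + -1·14 + -1·2 = -16
  a_9 = 0·-16 + -1·6 + -1·14 = -20
  a_10 = 0·-20 + -1·-16 + -1·6 = 10
  a_11 = 0·10 + -1·-20 + -1·-16 = 36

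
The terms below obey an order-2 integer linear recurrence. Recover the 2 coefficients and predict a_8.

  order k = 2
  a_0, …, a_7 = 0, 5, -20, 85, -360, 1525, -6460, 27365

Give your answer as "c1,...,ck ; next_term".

  a_2 = -4·5 + 1·0 = -20
  a_3 = -4·-20 + 1·5 = 85
  a_4 = -4·85 + 1·-20 = -360
  a_5 = -4·-360 + 1·85 = 1525
  a_6 = -4·1525 + 1·-360 = -6460
  a_7 = -4·-6460 + 1·1525 = 27365
  a_8 = -4·27365 + 1·-6460 = -115920

-4,1 ; -115920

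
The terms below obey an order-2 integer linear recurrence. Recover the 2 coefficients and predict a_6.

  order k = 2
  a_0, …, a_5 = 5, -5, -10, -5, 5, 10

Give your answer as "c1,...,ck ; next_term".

  a_2 = 1·-5 + -1·5 = -10
  a_3 = 1·-10 + -1·-5 = -5
  a_4 = 1·-5 + -1·-10 = 5
  a_5 = 1·5 + -1·-5 = 10
  a_6 = 1·10 + -1·5 = 5

1,-1 ; 5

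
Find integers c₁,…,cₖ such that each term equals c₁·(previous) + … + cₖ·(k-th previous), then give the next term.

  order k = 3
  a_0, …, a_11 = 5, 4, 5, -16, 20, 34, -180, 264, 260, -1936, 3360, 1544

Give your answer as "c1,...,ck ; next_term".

  a_3 = -2·5 + -4·4 + 2·5 = -16
  a_4 = -2·-16 + -4·5 + 2·4 = 20
  a_5 = -2·20 + -4·-16 + 2·5 = 34
  a_6 = -2·34 + -4·20 + 2·-16 = -180
  a_7 = -2·-180 + -4·34 + 2·20 = 264
  a_8 = -2·264 + -4·-180 + 2·34 = 260
  a_9 = -2·260 + -4·264 + 2·-180 = -1936
  a_10 = -2·-1936 + -4·260 + 2·264 = 3360
  a_11 = -2·3360 + -4·-1936 + 2·260 = 1544
  a_12 = -2·1544 + -4·3360 + 2·-1936 = -20400

-2,-4,2 ; -20400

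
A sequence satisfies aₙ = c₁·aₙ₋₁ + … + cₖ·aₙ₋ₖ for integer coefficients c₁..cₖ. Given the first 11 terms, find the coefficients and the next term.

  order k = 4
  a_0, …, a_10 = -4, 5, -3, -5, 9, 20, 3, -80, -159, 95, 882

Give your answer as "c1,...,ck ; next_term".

  a_4 = 1·-5 + -4·-3 + -2·5 + -3·-4 = 9
  a_5 = 1·9 + -4·-5 + -2·-3 + -3·5 = 20
  a_6 = 1·20 + -4·9 + -2·-5 + -3·-3 = 3
  a_7 = 1·3 + -4·20 + -2·9 + -3·-5 = -80
  a_8 = 1·-80 + -4·3 + -2·20 + -3·9 = -159
  a_9 = 1·-159 + -4·-80 + -2·3 + -3·20 = 95
  a_10 = 1·95 + -4·-159 + -2·-80 + -3·3 = 882
  a_11 = 1·882 + -4·95 + -2·-159 + -3·-80 = 1060

1,-4,-2,-3 ; 1060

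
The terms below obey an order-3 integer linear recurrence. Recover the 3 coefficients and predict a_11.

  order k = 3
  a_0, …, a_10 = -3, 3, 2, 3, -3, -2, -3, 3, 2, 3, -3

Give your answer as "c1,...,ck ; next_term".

0,0,-1 ; -2

  a_3 = 0·2 + 0·3 + -1·-3 = 3
  a_4 = 0·3 + 0·2 + -1·3 = -3
  a_5 = 0·-3 + 0·3 + -1·2 = -2
  a_6 = 0·-2 + 0·-3 + -1·3 = -3
  a_7 = 0·-3 + 0·-2 + -1·-3 = 3
  a_8 = 0·3 + 0·-3 + -1·-2 = 2
  a_9 = 0·2 + 0·3 + -1·-3 = 3
  a_10 = 0·3 + 0·2 + -1·3 = -3
  a_11 = 0·-3 + 0·3 + -1·2 = -2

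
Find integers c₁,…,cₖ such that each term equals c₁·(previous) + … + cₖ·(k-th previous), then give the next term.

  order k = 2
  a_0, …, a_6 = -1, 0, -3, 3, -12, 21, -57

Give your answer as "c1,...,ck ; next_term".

-1,3 ; 120

  a_2 = -1·0 + 3·-1 = -3
  a_3 = -1·-3 + 3·0 = 3
  a_4 = -1·3 + 3·-3 = -12
  a_5 = -1·-12 + 3·3 = 21
  a_6 = -1·21 + 3·-12 = -57
  a_7 = -1·-57 + 3·21 = 120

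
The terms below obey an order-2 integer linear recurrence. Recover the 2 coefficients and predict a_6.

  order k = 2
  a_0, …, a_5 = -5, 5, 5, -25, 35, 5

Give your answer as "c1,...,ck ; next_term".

  a_2 = -2·5 + -3·-5 = 5
  a_3 = -2·5 + -3·5 = -25
  a_4 = -2·-25 + -3·5 = 35
  a_5 = -2·35 + -3·-25 = 5
  a_6 = -2·5 + -3·35 = -115

-2,-3 ; -115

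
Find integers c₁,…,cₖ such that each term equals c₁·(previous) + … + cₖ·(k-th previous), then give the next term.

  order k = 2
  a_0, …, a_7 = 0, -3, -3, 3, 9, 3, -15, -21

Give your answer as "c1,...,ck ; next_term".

1,-2 ; 9

  a_2 = 1·-3 + -2·0 = -3
  a_3 = 1·-3 + -2·-3 = 3
  a_4 = 1·3 + -2·-3 = 9
  a_5 = 1·9 + -2·3 = 3
  a_6 = 1·3 + -2·9 = -15
  a_7 = 1·-15 + -2·3 = -21
  a_8 = 1·-21 + -2·-15 = 9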